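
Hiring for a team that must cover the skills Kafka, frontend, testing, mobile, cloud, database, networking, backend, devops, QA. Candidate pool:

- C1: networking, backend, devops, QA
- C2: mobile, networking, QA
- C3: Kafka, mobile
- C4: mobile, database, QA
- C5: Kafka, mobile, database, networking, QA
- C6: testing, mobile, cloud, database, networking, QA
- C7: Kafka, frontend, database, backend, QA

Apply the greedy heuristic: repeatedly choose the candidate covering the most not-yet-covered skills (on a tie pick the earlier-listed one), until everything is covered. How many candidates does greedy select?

Pick 1: C6 covers 6 new skills (testing, mobile, cloud, database, networking, QA).
Pick 2: C7 covers 3 new skills (Kafka, frontend, backend).
Pick 3: C1 covers 1 new skills (devops).
Greedy uses 3 candidates.

3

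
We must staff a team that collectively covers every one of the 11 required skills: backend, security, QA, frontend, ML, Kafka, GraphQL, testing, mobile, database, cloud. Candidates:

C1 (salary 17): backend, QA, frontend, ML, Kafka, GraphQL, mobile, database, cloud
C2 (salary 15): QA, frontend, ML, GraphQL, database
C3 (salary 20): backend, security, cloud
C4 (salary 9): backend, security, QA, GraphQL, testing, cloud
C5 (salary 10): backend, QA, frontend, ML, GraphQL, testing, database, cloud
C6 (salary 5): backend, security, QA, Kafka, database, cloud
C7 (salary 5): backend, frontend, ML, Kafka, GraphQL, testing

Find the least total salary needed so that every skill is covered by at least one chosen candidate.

C1, C4 cover every skill at salary 17 + 9 = 26.
Any cover uses at least 2 candidates; among all covering selections none totals below 26.
Greedy by coverage-per-salary would pick C6, C7, C1 for 27 — worse than the optimum 26.

26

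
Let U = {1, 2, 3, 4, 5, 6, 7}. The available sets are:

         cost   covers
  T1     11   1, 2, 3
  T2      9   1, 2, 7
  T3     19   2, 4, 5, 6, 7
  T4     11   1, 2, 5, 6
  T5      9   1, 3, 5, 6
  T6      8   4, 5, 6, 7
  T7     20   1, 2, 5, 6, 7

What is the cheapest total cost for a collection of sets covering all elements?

19

T1, T6 cover every element at cost 11 + 8 = 19.
Any cover uses at least 2 sets; among all covering selections none totals below 19.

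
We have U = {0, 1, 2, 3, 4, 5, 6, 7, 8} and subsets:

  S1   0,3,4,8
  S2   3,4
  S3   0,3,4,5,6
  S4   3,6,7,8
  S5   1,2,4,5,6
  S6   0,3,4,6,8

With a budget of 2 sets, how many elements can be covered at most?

8

Choosing S1, S5 covers {0, 1, 2, 3, 4, 5, 6, 8} — 8 elements.
No choice of 2 sets does better; here 7 is left uncovered.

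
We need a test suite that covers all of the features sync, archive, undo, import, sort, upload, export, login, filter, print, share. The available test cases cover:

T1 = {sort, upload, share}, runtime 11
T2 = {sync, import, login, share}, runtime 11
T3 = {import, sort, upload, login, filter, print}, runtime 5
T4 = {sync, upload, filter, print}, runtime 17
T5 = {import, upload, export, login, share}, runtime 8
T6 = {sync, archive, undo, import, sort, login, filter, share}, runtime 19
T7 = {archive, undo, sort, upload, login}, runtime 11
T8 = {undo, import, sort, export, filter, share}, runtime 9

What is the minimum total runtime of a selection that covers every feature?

32

T3, T5, T6 cover every feature at runtime 5 + 8 + 19 = 32.
Any cover uses at least 3 test cases; among all covering selections none totals below 32.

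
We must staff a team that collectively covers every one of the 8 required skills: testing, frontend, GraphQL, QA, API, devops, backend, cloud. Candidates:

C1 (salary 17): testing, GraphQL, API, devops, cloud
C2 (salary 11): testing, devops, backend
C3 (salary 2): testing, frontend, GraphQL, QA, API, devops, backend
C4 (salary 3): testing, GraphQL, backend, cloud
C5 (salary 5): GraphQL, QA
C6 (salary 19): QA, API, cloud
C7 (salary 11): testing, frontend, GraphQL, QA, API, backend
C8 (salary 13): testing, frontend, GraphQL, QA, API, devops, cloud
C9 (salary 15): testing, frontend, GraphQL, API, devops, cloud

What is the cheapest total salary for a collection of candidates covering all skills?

C3, C4 cover every skill at salary 2 + 3 = 5.
Any cover uses at least 2 candidates; among all covering selections none totals below 5.

5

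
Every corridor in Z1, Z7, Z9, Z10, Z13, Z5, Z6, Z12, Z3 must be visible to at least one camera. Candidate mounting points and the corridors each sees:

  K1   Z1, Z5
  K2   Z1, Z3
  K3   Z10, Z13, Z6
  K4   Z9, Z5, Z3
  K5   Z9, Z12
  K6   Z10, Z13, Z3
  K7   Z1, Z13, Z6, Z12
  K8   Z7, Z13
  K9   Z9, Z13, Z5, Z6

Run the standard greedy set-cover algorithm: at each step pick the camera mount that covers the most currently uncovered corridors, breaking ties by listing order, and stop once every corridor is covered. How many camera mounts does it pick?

Pick 1: K7 covers 4 new corridors (Z1, Z13, Z6, Z12).
Pick 2: K4 covers 3 new corridors (Z9, Z5, Z3).
Pick 3: K3 covers 1 new corridors (Z10).
Pick 4: K8 covers 1 new corridors (Z7).
Greedy uses 4 camera mounts.

4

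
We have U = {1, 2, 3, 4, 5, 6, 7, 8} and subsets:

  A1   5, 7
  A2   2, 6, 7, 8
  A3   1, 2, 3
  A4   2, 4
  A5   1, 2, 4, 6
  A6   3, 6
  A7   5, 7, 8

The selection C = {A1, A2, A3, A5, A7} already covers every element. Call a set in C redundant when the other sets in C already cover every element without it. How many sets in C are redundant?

3

Drop A1: the rest still cover every element — redundant.
Drop A2: the rest still cover every element — redundant.
Drop A3: 3 uncovered — not redundant.
Drop A5: 4 uncovered — not redundant.
Drop A7: the rest still cover every element — redundant.
3 redundant: A1, A2, A7.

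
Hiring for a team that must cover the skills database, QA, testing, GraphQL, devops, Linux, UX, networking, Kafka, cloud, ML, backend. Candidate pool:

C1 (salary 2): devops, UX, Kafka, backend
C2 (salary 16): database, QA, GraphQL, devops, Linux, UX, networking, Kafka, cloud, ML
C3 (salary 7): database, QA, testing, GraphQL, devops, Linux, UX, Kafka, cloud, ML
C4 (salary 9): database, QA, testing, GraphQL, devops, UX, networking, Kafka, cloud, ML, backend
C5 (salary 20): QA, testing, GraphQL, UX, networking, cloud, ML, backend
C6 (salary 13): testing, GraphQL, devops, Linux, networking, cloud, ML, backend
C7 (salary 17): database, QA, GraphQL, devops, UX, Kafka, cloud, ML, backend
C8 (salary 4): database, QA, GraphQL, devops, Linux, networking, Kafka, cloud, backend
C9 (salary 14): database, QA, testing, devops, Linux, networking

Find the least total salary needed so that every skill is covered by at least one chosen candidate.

11

C3, C8 cover every skill at salary 7 + 4 = 11.
Any cover uses at least 2 candidates; among all covering selections none totals below 11.
Greedy by coverage-per-salary would pick C8, C1, C3 for 13 — worse than the optimum 11.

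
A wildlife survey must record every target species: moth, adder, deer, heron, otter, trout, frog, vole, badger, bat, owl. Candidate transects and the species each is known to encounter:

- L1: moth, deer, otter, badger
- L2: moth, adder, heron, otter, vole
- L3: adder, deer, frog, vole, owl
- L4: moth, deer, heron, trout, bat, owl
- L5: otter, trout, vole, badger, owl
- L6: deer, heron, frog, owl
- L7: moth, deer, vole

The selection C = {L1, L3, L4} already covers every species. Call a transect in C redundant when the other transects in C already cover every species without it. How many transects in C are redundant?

Drop L1: otter, badger uncovered — not redundant.
Drop L3: adder, frog, vole uncovered — not redundant.
Drop L4: heron, trout, bat uncovered — not redundant.
None of the transects in C is redundant.

0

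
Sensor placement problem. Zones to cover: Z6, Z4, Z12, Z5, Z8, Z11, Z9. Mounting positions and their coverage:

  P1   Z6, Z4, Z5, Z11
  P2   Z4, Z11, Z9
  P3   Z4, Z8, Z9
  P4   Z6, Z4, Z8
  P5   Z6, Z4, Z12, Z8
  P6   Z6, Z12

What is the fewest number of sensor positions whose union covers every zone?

3

P1, P2, P5 together cover {Z6, Z4, Z12, Z5, Z8, Z11, Z9} — every zone.
No 2 of the 6 sensor positions cover everything (all 15 pairs fall short), so 3 is minimum.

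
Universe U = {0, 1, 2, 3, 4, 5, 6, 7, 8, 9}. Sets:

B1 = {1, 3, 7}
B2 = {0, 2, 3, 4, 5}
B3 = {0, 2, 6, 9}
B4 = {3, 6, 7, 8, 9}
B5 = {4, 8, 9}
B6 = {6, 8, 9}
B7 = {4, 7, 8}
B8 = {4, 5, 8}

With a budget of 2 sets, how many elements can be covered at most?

9

Choosing B2, B4 covers {0, 2, 3, 4, 5, 6, 7, 8, 9} — 9 elements.
No choice of 2 sets does better; here 1 is left uncovered.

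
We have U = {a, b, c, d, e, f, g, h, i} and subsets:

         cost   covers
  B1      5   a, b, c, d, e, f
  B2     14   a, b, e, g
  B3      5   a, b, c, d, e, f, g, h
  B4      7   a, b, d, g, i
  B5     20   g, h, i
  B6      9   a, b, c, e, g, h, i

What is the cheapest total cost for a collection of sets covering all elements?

B3, B4 cover every element at cost 5 + 7 = 12.
Any cover uses at least 2 sets; among all covering selections none totals below 12.

12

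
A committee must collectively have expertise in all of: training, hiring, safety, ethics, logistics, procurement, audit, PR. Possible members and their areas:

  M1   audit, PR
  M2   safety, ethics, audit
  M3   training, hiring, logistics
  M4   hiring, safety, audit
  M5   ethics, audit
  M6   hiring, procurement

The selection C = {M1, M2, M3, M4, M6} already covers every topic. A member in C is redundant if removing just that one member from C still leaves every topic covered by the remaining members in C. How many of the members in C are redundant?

1

Drop M1: PR uncovered — not redundant.
Drop M2: ethics uncovered — not redundant.
Drop M3: training, logistics uncovered — not redundant.
Drop M4: the rest still cover every topic — redundant.
Drop M6: procurement uncovered — not redundant.
1 redundant: M4.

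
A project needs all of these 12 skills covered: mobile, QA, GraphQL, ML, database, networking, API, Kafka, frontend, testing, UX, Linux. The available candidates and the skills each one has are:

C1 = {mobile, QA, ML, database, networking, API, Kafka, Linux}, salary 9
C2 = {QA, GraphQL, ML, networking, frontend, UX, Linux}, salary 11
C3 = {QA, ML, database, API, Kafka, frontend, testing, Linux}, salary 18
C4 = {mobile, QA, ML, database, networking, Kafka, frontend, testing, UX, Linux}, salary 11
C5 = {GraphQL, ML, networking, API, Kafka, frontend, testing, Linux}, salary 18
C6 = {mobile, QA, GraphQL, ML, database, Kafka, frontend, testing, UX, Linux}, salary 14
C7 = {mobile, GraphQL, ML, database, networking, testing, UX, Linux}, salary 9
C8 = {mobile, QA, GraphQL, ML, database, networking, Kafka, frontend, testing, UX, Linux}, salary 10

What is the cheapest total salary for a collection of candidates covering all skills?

19

C1, C8 cover every skill at salary 9 + 10 = 19.
Any cover uses at least 2 candidates; among all covering selections none totals below 19.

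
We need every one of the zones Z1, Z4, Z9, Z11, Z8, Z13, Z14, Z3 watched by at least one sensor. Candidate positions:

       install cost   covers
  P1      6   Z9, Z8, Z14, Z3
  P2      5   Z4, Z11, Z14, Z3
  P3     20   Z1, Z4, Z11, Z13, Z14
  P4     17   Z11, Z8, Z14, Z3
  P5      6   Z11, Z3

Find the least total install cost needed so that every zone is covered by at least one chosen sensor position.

P1, P3 cover every zone at install cost 6 + 20 = 26.
Any cover uses at least 2 sensor positions; among all covering selections none totals below 26.
Greedy by coverage-per-install cost would pick P2, P1, P3 for 31 — worse than the optimum 26.

26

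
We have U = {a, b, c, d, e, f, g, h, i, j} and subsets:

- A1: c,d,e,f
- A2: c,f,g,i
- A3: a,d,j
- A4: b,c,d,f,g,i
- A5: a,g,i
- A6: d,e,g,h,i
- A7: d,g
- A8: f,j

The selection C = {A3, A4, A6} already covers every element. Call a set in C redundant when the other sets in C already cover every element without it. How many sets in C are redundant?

0

Drop A3: a, j uncovered — not redundant.
Drop A4: b, c, f uncovered — not redundant.
Drop A6: e, h uncovered — not redundant.
None of the sets in C is redundant.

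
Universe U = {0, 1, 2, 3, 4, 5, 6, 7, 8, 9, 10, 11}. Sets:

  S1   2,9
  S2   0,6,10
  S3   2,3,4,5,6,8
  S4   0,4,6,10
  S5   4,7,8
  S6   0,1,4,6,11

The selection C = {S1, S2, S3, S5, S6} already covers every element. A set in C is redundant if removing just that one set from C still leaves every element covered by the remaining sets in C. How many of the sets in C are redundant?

0

Drop S1: 9 uncovered — not redundant.
Drop S2: 10 uncovered — not redundant.
Drop S3: 3, 5 uncovered — not redundant.
Drop S5: 7 uncovered — not redundant.
Drop S6: 1, 11 uncovered — not redundant.
None of the sets in C is redundant.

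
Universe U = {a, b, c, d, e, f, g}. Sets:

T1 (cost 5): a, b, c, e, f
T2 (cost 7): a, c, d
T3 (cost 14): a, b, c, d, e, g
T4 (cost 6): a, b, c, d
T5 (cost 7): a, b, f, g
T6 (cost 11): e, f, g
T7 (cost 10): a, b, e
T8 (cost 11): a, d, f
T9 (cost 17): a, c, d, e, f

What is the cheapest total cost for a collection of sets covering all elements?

17

T4, T6 cover every element at cost 6 + 11 = 17.
Any cover uses at least 2 sets; among all covering selections none totals below 17.
Greedy by coverage-per-cost would pick T1, T4, T5 for 18 — worse than the optimum 17.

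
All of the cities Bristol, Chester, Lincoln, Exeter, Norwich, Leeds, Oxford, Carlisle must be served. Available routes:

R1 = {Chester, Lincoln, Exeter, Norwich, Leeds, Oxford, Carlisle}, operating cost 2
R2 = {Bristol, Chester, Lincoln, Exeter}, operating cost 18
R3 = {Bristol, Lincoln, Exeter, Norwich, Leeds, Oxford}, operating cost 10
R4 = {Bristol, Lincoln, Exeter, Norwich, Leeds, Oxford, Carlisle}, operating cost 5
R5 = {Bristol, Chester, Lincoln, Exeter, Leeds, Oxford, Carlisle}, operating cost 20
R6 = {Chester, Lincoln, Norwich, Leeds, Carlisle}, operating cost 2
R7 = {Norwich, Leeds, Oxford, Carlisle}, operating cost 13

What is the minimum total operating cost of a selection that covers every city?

R1, R4 cover every city at operating cost 2 + 5 = 7.
Any cover uses at least 2 routes; among all covering selections none totals below 7.

7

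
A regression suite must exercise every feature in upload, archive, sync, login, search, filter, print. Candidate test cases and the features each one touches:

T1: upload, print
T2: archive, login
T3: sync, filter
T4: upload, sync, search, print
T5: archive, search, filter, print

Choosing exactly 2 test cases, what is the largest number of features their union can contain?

6

Choosing T2, T4 covers {upload, archive, sync, login, search, print} — 6 features.
No choice of 2 test cases does better; here filter is left uncovered.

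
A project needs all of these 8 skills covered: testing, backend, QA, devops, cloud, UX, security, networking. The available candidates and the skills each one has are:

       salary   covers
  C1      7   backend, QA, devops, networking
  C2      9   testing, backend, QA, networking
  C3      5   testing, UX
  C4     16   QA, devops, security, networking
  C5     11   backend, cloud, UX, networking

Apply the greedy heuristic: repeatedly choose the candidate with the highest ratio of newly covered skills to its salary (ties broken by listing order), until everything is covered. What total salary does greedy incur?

Pick 1: C1 adds 4 new (backend, QA, devops, networking) at salary 7 (ratio 4/7).
Pick 2: C3 adds 2 new (testing, UX) at salary 5 (ratio 2/5).
Pick 3: C5 adds 1 new (cloud) at salary 11 (ratio 1/11).
Pick 4: C4 adds 1 new (security) at salary 16 (ratio 1/16).
Greedy total salary: 7 + 5 + 11 + 16 = 39. (The true optimum is 32, so greedy overshoots here.)

39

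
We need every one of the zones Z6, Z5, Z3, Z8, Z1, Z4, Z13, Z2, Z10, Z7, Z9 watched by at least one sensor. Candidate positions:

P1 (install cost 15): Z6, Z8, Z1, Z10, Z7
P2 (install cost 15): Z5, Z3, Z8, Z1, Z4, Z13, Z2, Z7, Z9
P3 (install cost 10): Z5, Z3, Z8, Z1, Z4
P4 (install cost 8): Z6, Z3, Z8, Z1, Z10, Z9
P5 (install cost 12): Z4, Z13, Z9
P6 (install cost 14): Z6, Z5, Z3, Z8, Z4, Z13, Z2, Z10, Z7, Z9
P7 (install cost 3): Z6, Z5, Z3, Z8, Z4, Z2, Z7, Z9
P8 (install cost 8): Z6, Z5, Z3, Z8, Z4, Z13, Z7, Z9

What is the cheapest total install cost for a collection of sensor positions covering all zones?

P4, P7, P8 cover every zone at install cost 8 + 3 + 8 = 19.
Any cover uses at least 2 sensor positions; among all covering selections none totals below 19.

19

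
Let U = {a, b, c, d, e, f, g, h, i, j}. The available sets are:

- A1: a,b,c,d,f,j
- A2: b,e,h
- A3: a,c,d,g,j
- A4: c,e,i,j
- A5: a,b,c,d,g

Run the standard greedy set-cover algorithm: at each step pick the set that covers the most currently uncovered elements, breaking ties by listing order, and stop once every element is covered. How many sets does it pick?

Pick 1: A1 covers 6 new elements (a, b, c, d, f, j).
Pick 2: A2 covers 2 new elements (e, h).
Pick 3: A3 covers 1 new elements (g).
Pick 4: A4 covers 1 new elements (i).
Greedy uses 4 sets.

4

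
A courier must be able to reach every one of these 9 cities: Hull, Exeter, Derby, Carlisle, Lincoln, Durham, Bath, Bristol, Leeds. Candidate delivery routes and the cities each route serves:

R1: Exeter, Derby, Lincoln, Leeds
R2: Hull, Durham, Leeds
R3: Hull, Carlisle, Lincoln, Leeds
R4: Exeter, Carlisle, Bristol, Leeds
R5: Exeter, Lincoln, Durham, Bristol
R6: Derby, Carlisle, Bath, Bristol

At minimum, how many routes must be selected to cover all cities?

3

R1, R2, R6 together cover {Hull, Exeter, Derby, Carlisle, Lincoln, Durham, Bath, Bristol, Leeds} — every city.
No 2 of the 6 routes cover everything (all 15 pairs fall short), so 3 is minimum.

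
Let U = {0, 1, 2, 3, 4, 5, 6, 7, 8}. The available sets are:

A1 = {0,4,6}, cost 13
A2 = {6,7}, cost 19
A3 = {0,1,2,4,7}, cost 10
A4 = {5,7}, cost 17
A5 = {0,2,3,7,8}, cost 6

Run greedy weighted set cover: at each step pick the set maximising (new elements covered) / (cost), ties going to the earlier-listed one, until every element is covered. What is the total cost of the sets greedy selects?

46

Pick 1: A5 adds 5 new (0, 2, 3, 7, 8) at cost 6 (ratio 5/6).
Pick 2: A3 adds 2 new (1, 4) at cost 10 (ratio 2/10).
Pick 3: A1 adds 1 new (6) at cost 13 (ratio 1/13).
Pick 4: A4 adds 1 new (5) at cost 17 (ratio 1/17).
Greedy total cost: 6 + 10 + 13 + 17 = 46.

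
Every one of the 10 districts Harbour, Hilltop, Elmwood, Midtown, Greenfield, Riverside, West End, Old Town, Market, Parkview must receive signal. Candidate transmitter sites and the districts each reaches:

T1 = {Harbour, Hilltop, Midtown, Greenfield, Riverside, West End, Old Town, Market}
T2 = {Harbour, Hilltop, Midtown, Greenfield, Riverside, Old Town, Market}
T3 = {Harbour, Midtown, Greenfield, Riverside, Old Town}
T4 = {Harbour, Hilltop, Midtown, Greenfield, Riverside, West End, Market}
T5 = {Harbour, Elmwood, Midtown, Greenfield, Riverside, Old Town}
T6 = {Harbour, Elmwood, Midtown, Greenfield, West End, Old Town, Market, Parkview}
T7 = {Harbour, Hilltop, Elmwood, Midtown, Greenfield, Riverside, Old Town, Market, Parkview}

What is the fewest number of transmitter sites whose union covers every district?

2

T1, T6 together cover {Harbour, Hilltop, Elmwood, Midtown, Greenfield, Riverside, West End, Old Town, Market, Parkview} — every district.
No single transmitter site contains all 10 districts, so 2 is optimal.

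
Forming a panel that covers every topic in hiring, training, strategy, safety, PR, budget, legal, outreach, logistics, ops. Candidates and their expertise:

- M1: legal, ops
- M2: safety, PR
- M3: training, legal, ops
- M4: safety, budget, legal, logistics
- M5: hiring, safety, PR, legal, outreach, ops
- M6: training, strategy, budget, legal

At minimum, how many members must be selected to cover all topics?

M4, M5, M6 together cover {hiring, training, strategy, safety, PR, budget, legal, outreach, logistics, ops} — every topic.
No 2 of the 6 members cover everything (all 15 pairs fall short), so 3 is minimum.

3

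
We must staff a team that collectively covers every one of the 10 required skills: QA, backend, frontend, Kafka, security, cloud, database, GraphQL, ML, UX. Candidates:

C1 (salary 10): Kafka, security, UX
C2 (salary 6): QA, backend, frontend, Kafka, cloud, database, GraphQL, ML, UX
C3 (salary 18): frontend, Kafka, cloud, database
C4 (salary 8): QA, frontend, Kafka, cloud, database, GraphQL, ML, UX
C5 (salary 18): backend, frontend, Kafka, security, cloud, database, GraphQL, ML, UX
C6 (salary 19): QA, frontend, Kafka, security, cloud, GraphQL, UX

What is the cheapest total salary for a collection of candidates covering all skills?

16

C1, C2 cover every skill at salary 10 + 6 = 16.
Any cover uses at least 2 candidates; among all covering selections none totals below 16.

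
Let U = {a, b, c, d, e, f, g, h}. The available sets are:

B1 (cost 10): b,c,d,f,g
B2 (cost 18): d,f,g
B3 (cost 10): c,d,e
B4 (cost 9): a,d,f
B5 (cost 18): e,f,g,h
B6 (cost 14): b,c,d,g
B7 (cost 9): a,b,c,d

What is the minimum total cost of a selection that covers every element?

27

B5, B7 cover every element at cost 18 + 9 = 27.
Any cover uses at least 2 sets; among all covering selections none totals below 27.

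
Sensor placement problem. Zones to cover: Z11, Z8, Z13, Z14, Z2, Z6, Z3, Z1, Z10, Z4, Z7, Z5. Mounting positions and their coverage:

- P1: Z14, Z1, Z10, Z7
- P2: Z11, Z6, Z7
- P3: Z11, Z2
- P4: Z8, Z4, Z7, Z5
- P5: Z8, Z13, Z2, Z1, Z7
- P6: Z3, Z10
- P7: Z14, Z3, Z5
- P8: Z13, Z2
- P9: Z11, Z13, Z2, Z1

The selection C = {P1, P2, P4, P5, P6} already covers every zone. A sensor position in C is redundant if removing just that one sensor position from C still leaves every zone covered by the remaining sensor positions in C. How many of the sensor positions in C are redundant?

Drop P1: Z14 uncovered — not redundant.
Drop P2: Z11, Z6 uncovered — not redundant.
Drop P4: Z4, Z5 uncovered — not redundant.
Drop P5: Z13, Z2 uncovered — not redundant.
Drop P6: Z3 uncovered — not redundant.
None of the sensor positions in C is redundant.

0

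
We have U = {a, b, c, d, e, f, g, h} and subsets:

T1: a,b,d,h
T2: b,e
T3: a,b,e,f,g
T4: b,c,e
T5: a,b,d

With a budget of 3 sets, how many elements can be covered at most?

8

Choosing T1, T3, T4 covers {a, b, c, d, e, f, g, h} — 8 elements.
That is all 8 elements.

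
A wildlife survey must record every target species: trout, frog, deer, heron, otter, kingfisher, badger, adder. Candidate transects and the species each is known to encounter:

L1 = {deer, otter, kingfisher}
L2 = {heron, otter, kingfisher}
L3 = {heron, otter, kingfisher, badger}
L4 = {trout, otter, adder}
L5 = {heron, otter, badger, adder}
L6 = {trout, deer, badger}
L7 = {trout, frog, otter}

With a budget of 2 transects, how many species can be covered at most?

Choosing L1, L5 covers {deer, heron, otter, kingfisher, badger, adder} — 6 species.
No choice of 2 transects does better; here trout, frog are left uncovered.

6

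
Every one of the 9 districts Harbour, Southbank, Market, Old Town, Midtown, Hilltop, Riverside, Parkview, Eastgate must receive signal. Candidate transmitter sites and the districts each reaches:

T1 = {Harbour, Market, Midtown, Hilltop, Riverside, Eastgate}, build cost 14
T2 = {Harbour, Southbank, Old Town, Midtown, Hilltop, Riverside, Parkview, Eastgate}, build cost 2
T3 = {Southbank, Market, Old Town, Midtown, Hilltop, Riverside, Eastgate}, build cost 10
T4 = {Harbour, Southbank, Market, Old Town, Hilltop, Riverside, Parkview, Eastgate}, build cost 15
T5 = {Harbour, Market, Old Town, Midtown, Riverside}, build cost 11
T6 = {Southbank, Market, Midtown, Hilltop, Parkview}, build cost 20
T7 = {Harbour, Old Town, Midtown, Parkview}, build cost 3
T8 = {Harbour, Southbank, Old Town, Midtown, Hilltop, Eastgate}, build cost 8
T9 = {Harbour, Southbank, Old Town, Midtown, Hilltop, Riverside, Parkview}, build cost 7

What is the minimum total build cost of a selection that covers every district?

12

T2, T3 cover every district at build cost 2 + 10 = 12.
Any cover uses at least 2 transmitter sites; among all covering selections none totals below 12.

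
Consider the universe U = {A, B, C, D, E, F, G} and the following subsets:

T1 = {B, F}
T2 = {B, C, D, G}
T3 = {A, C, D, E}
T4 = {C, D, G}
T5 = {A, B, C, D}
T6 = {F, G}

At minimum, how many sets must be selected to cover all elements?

3

T1, T2, T3 together cover {A, B, C, D, E, F, G} — every element.
No 2 of the 6 sets cover everything (all 15 pairs fall short), so 3 is minimum.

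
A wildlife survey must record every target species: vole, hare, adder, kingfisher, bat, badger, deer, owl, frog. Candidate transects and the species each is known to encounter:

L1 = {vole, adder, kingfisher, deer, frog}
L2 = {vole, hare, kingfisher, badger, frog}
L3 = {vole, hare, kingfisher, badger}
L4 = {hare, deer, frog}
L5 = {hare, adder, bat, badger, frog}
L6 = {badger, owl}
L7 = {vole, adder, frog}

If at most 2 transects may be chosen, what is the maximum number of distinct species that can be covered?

Choosing L1, L5 covers {vole, hare, adder, kingfisher, bat, badger, deer, frog} — 8 species.
No choice of 2 transects does better; here owl is left uncovered.

8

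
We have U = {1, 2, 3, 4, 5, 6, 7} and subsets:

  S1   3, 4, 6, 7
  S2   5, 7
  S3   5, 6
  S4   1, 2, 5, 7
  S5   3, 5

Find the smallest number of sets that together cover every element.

S1, S4 together cover {1, 2, 3, 4, 5, 6, 7} — every element.
No single set contains all 7 elements, so 2 is optimal.

2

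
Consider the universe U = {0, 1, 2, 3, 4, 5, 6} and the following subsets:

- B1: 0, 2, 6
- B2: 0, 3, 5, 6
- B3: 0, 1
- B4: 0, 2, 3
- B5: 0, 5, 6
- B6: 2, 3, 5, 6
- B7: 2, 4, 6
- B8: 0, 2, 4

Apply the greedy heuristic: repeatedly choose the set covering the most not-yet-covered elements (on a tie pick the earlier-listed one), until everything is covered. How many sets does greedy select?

Pick 1: B2 covers 4 new elements (0, 3, 5, 6).
Pick 2: B7 covers 2 new elements (2, 4).
Pick 3: B3 covers 1 new elements (1).
Greedy uses 3 sets.

3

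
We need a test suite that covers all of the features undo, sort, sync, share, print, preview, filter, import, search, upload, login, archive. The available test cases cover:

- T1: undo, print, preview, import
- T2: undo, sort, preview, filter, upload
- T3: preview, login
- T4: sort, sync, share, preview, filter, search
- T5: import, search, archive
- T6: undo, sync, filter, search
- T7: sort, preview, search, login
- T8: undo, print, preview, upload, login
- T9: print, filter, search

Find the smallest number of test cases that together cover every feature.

3

T4, T5, T8 together cover {undo, sort, sync, share, print, preview, filter, import, search, upload, login, archive} — every feature.
No 2 of the 9 test cases cover everything (all 36 pairs fall short), so 3 is minimum.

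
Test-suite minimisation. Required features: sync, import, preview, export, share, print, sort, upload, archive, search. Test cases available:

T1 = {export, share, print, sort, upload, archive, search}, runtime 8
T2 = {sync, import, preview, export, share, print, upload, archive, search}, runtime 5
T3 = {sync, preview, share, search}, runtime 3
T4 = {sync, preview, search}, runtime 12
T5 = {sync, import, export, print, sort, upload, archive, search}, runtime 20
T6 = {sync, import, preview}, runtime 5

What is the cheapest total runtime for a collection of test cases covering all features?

T1, T2 cover every feature at runtime 8 + 5 = 13.
Any cover uses at least 2 test cases; among all covering selections none totals below 13.

13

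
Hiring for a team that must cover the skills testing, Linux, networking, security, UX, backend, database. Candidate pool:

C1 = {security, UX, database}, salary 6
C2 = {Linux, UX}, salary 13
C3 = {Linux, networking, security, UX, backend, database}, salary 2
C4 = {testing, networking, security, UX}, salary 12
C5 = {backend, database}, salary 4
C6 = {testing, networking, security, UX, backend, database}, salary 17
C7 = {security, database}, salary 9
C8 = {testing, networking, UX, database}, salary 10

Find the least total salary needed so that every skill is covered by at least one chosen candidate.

12

C3, C8 cover every skill at salary 2 + 10 = 12.
Any cover uses at least 2 candidates; among all covering selections none totals below 12.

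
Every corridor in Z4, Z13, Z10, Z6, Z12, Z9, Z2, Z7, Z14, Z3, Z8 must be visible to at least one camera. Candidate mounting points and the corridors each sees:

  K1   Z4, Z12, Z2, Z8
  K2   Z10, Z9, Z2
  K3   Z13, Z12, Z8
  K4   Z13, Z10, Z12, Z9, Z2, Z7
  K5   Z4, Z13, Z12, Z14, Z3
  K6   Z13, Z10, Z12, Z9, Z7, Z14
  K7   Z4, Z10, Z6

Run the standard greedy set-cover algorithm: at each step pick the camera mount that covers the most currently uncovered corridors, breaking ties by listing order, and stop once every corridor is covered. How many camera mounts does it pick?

Pick 1: K4 covers 6 new corridors (Z13, Z10, Z12, Z9, Z2, Z7).
Pick 2: K5 covers 3 new corridors (Z4, Z14, Z3).
Pick 3: K1 covers 1 new corridors (Z8).
Pick 4: K7 covers 1 new corridors (Z6).
Greedy uses 4 camera mounts.

4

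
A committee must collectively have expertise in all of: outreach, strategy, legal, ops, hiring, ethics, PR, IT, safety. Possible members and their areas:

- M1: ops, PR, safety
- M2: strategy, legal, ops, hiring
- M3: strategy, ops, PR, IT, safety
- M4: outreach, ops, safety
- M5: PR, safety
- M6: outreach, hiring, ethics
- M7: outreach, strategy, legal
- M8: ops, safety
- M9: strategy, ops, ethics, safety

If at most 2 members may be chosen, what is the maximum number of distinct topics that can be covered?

8

Choosing M3, M6 covers {outreach, strategy, ops, hiring, ethics, PR, IT, safety} — 8 topics.
No choice of 2 members does better; here legal is left uncovered.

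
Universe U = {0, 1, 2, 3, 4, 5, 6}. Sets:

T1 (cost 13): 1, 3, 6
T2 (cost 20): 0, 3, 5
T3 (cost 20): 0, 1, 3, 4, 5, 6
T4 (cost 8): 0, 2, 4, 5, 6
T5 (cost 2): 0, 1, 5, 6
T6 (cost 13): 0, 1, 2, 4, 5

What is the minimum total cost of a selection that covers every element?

T1, T4 cover every element at cost 13 + 8 = 21.
Any cover uses at least 2 sets; among all covering selections none totals below 21.

21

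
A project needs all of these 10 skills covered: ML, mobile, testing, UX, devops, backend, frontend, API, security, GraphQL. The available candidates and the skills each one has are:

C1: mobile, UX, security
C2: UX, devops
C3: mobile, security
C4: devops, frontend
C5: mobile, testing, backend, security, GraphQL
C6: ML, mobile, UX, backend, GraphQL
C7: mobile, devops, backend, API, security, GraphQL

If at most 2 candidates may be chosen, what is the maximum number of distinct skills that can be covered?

8

Choosing C6, C7 covers {ML, mobile, UX, devops, backend, API, security, GraphQL} — 8 skills.
No choice of 2 candidates does better; here testing, frontend are left uncovered.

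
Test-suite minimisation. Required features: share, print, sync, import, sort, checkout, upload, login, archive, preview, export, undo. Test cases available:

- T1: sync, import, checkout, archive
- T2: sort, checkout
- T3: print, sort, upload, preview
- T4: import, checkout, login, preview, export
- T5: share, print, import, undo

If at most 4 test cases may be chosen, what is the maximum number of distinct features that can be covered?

12

Choosing T1, T3, T4, T5 covers {share, print, sync, import, sort, checkout, upload, login, archive, preview, export, undo} — 12 features.
That is all 12 features.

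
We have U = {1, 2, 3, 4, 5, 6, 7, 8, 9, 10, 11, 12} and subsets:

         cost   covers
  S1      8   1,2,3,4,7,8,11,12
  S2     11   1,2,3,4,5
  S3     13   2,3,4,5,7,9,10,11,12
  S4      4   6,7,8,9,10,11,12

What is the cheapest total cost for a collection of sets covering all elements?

S2, S4 cover every element at cost 11 + 4 = 15.
Any cover uses at least 2 sets; among all covering selections none totals below 15.
Greedy by coverage-per-cost would pick S4, S1, S2 for 23 — worse than the optimum 15.

15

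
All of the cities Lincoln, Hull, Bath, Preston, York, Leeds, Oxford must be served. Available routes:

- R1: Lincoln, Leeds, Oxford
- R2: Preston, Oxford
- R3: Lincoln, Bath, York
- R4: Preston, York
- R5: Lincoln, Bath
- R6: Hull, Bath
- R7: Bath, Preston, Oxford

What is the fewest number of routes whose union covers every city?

3

R1, R4, R6 together cover {Lincoln, Hull, Bath, Preston, York, Leeds, Oxford} — every city.
No 2 of the 7 routes cover everything (all 21 pairs fall short), so 3 is minimum.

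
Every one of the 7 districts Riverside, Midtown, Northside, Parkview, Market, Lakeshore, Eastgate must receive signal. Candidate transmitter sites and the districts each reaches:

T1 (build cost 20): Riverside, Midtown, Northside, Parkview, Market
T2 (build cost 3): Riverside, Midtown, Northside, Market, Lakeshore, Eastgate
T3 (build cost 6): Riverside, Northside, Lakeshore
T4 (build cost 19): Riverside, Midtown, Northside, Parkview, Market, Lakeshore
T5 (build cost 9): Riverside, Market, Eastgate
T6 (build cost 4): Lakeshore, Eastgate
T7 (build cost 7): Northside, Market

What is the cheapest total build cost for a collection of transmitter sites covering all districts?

22

T2, T4 cover every district at build cost 3 + 19 = 22.
Any cover uses at least 2 transmitter sites; among all covering selections none totals below 22.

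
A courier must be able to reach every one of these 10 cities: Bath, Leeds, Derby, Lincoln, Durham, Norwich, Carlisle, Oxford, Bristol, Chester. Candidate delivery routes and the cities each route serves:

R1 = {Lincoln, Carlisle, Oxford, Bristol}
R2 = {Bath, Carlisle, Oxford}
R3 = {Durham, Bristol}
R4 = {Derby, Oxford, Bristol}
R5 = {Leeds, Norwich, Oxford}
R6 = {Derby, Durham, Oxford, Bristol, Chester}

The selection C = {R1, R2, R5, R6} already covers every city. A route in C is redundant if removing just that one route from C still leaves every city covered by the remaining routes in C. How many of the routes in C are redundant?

0

Drop R1: Lincoln uncovered — not redundant.
Drop R2: Bath uncovered — not redundant.
Drop R5: Leeds, Norwich uncovered — not redundant.
Drop R6: Derby, Durham, Chester uncovered — not redundant.
None of the routes in C is redundant.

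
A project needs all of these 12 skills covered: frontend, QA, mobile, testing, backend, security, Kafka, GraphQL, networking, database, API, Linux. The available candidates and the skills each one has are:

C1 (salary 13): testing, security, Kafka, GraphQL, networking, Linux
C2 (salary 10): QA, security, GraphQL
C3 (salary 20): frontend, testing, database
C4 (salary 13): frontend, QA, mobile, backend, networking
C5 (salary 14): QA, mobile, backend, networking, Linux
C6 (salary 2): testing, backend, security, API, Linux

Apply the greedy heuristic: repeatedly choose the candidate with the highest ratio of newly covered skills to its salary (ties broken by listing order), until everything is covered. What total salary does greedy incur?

Pick 1: C6 adds 5 new (testing, backend, security, API, Linux) at salary 2 (ratio 5/2).
Pick 2: C4 adds 4 new (frontend, QA, mobile, networking) at salary 13 (ratio 4/13).
Pick 3: C1 adds 2 new (Kafka, GraphQL) at salary 13 (ratio 2/13).
Pick 4: C3 adds 1 new (database) at salary 20 (ratio 1/20).
Greedy total salary: 2 + 13 + 13 + 20 = 48.

48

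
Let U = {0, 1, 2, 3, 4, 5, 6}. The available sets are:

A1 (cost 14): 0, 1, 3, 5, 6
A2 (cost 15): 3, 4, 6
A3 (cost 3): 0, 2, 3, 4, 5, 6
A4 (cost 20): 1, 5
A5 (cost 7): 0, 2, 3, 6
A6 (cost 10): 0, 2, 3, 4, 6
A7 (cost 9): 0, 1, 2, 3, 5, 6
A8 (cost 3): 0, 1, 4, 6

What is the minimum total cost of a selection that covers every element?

6

A3, A8 cover every element at cost 3 + 3 = 6.
Any cover uses at least 2 sets; among all covering selections none totals below 6.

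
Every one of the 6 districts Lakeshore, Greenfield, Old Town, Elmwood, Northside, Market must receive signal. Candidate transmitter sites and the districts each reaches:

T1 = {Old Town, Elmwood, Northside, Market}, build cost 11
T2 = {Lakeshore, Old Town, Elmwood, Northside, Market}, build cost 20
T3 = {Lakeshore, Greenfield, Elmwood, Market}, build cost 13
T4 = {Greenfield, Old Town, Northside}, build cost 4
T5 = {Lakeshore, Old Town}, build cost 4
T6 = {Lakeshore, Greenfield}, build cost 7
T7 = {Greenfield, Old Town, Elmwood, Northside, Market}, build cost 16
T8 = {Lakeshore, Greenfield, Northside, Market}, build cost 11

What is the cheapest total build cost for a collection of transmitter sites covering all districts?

T3, T4 cover every district at build cost 13 + 4 = 17.
Any cover uses at least 2 transmitter sites; among all covering selections none totals below 17.
Greedy by coverage-per-build cost would pick T4, T5, T1 for 19 — worse than the optimum 17.

17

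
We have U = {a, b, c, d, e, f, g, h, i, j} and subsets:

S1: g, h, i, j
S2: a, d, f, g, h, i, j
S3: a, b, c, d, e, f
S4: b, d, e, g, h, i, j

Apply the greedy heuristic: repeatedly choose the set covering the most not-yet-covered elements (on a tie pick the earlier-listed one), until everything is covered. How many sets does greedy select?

2

Pick 1: S2 covers 7 new elements (a, d, f, g, h, i, j).
Pick 2: S3 covers 3 new elements (b, c, e).
Greedy uses 2 sets.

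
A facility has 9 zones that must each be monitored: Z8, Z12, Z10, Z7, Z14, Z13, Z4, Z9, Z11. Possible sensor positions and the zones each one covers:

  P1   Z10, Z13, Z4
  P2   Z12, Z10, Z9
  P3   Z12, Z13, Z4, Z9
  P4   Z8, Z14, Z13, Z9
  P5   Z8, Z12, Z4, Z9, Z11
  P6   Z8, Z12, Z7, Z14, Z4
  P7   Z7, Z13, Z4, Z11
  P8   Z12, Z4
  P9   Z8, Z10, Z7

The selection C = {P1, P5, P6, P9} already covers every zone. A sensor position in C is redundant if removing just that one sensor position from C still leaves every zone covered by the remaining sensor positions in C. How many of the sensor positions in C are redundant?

1

Drop P1: Z13 uncovered — not redundant.
Drop P5: Z9, Z11 uncovered — not redundant.
Drop P6: Z14 uncovered — not redundant.
Drop P9: the rest still cover every zone — redundant.
1 redundant: P9.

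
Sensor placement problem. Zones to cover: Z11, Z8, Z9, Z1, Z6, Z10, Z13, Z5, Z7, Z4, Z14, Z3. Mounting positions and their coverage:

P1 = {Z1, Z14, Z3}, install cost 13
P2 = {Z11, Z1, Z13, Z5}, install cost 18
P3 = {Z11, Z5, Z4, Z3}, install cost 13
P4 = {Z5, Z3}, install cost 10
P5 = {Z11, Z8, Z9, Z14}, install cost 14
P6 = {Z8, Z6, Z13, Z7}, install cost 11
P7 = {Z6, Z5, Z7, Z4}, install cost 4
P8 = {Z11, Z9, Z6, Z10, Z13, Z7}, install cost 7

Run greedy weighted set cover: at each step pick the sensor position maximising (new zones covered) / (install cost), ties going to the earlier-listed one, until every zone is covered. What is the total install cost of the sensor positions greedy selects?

Pick 1: P7 adds 4 new (Z6, Z5, Z7, Z4) at install cost 4 (ratio 4/4).
Pick 2: P8 adds 4 new (Z11, Z9, Z10, Z13) at install cost 7 (ratio 4/7).
Pick 3: P1 adds 3 new (Z1, Z14, Z3) at install cost 13 (ratio 3/13).
Pick 4: P6 adds 1 new (Z8) at install cost 11 (ratio 1/11).
Greedy total install cost: 4 + 7 + 13 + 11 = 35.

35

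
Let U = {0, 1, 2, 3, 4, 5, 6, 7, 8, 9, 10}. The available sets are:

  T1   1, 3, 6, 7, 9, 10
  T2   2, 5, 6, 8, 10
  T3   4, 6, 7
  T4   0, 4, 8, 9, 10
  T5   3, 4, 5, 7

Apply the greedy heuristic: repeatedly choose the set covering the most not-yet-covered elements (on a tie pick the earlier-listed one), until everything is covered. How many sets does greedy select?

Pick 1: T1 covers 6 new elements (1, 3, 6, 7, 9, 10).
Pick 2: T2 covers 3 new elements (2, 5, 8).
Pick 3: T4 covers 2 new elements (0, 4).
Greedy uses 3 sets.

3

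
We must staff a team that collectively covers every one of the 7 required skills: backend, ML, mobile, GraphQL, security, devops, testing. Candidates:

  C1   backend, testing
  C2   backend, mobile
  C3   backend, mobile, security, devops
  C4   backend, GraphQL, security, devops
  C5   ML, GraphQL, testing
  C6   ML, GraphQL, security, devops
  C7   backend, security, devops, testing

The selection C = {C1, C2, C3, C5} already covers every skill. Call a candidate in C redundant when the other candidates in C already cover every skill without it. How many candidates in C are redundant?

2

Drop C1: the rest still cover every skill — redundant.
Drop C2: the rest still cover every skill — redundant.
Drop C3: security, devops uncovered — not redundant.
Drop C5: ML, GraphQL uncovered — not redundant.
2 redundant: C1, C2.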